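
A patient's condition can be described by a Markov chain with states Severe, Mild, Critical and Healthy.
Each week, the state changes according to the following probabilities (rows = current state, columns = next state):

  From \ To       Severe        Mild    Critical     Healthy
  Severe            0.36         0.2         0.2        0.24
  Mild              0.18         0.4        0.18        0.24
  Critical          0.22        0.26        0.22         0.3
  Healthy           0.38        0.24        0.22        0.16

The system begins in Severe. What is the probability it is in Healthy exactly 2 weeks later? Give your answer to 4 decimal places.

Propagate the distribution vector 2 weeks from Severe.
After 0 weeks: (1.0000, 0.0000, 0.0000, 0.0000)
After 1 week: (0.3600, 0.2000, 0.2000, 0.2400)
After 2 weeks: (0.3008, 0.2616, 0.2048, 0.2328)
P(in Healthy after 2 weeks) = 0.2328

0.2328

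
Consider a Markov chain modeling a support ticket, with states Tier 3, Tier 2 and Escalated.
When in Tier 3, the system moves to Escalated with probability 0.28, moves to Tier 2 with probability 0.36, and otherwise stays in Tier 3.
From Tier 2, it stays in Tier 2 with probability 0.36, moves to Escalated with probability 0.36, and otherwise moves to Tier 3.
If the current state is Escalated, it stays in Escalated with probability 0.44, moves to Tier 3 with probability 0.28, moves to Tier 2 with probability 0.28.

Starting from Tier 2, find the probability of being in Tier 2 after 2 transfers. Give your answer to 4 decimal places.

0.3312

Sum over the intermediate state after 1 transfer:
P = P(Tier 2→Tier 3)·P(Tier 3→Tier 2) + P(Tier 2→Tier 2)·P(Tier 2→Tier 2) + P(Tier 2→Escalated)·P(Escalated→Tier 2)
  = 0.28×0.36 + 0.36×0.36 + 0.36×0.28
  = 0.1008 + 0.1296 + 0.1008 = 0.3312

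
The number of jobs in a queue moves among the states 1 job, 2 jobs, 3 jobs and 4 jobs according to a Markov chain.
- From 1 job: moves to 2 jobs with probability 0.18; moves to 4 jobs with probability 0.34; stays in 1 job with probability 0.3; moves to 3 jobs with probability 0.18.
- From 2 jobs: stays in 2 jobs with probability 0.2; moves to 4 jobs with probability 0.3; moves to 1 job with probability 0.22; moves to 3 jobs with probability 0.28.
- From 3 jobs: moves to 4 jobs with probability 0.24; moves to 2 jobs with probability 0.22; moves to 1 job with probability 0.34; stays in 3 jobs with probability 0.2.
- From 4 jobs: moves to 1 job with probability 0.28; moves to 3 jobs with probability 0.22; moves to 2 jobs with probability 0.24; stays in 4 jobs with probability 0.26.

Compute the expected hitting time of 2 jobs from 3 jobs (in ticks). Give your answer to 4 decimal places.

Let t(s) be the expected number of ticks to first reach 2 jobs from state s, with t(2 jobs) = 0. Conditioning on the first tick:
t(1 job) = 1 + 0.3·t(1 job) + 0.18·t(3 jobs) + 0.34·t(4 jobs)
t(3 jobs) = 1 + 0.34·t(1 job) + 0.2·t(3 jobs) + 0.24·t(4 jobs)
t(4 jobs) = 1 + 0.28·t(1 job) + 0.22·t(3 jobs) + 0.26·t(4 jobs)
Solving: t(1 job) = 4.8630, t(3 jobs) = 4.6928, t(4 jobs) = 4.5866.
Expected ticks from 3 jobs to 2 jobs: 4.6928.

4.6928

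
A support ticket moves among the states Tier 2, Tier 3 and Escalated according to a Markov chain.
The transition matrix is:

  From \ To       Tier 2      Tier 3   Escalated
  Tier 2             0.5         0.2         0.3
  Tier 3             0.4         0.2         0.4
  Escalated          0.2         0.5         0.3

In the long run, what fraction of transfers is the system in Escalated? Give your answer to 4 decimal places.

0.3299

Let the stationary distribution be π with π = πP and π_1 + π_2 + π_3 = 1.
π_1 = 0.5·π_1 + 0.4·π_2 + 0.2·π_3
π_2 = 0.2·π_1 + 0.2·π_2 + 0.5·π_3
Solving with the normalization constraint gives π = (0.3711, 0.2990, 0.3299).
So the stationary probability of Escalated is 0.3299.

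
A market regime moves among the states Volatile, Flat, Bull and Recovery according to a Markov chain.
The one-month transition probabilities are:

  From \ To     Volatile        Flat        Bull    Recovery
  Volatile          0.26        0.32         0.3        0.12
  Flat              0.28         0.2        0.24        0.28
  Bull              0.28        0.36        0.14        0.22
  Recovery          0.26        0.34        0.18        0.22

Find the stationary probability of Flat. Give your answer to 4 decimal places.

0.2974

Let the stationary distribution be π with π = πP and π_1 + π_2 + π_3 + π_4 = 1.
π_1 = 0.26·π_1 + 0.28·π_2 + 0.28·π_3 + 0.26·π_4
π_2 = 0.32·π_1 + 0.2·π_2 + 0.36·π_3 + 0.34·π_4
π_3 = 0.3·π_1 + 0.24·π_2 + 0.14·π_3 + 0.18·π_4
Solving with the normalization constraint gives π = (0.2704, 0.2974, 0.2214, 0.2108).
So the stationary probability of Flat is 0.2974.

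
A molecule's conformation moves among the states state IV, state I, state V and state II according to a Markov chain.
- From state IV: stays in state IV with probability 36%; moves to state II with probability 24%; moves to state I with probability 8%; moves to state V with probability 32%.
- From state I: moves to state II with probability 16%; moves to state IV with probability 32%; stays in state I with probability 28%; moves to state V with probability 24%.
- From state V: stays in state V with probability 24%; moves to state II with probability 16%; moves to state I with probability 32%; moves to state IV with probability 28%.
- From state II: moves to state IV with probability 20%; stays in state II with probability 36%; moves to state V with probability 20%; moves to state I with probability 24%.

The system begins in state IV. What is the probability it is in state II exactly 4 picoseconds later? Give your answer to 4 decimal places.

Propagate the distribution vector 4 picoseconds from state IV.
After 0 picoseconds: (1.0000, 0.0000, 0.0000, 0.0000)
After 1 picosecond: (0.3600, 0.0800, 0.3200, 0.2400)
After 2 picoseconds: (0.2928, 0.2112, 0.2592, 0.2368)
After 3 picoseconds: (0.2929, 0.2223, 0.2540, 0.2308)
After 4 picoseconds: (0.2939, 0.2223, 0.2542, 0.2296)
P(in state II after 4 picoseconds) = 0.2296

0.2296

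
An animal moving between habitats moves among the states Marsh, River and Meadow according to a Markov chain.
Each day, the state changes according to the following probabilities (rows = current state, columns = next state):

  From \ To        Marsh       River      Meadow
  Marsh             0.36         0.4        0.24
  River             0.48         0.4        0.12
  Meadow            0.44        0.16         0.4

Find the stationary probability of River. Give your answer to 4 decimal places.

Let the stationary distribution be π with π = πP and π_1 + π_2 + π_3 = 1.
π_1 = 0.36·π_1 + 0.48·π_2 + 0.44·π_3
π_2 = 0.4·π_1 + 0.4·π_2 + 0.16·π_3
Solving with the normalization constraint gives π = (0.4201, 0.3432, 0.2367).
So the stationary probability of River is 0.3432.

0.3432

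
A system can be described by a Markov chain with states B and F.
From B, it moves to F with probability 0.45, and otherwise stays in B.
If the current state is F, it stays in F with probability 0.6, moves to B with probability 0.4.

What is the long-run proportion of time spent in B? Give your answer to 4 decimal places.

0.4706

Let the stationary distribution be π with π = πP and π_1 + π_2 = 1.
π_1 = 0.55·π_1 + 0.4·π_2
Solving with the normalization constraint gives π = (0.4706, 0.5294).
So the stationary probability of B is 0.4706.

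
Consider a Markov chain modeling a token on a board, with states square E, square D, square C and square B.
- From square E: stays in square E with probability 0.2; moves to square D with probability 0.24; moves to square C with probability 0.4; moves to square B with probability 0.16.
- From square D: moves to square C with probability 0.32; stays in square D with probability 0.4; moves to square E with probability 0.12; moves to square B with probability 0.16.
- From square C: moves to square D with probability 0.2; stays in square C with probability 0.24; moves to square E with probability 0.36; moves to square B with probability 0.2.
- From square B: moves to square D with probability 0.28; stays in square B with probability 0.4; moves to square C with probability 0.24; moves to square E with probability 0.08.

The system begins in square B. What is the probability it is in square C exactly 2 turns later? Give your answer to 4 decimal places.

Propagate the distribution vector 2 turns from square B.
After 0 turns: (0.0000, 0.0000, 0.0000, 1.0000)
After 1 turn: (0.0800, 0.2800, 0.2400, 0.4000)
After 2 turns: (0.1680, 0.2912, 0.2752, 0.2656)
P(in square C after 2 turns) = 0.2752

0.2752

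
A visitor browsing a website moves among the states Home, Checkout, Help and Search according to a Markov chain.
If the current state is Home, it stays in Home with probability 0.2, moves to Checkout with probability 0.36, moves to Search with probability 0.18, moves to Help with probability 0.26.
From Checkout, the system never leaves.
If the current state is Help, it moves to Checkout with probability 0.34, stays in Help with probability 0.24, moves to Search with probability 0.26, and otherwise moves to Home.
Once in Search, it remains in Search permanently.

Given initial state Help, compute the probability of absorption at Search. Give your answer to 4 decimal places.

Let h(s) be the probability of absorption at Search starting from transient state s. Then h(Search) = 1 and h(Checkout) = 0. By first-step analysis:
h(Home) = 0.2·h(Home) + 0.36·0 + 0.26·h(Help) + 0.18·1
h(Help) = 0.16·h(Home) + 0.34·0 + 0.24·h(Help) + 0.26·1
Solving: h(Home) = 0.3609, h(Help) = 0.4181.
Starting from Help, the probability is 0.4181.

0.4181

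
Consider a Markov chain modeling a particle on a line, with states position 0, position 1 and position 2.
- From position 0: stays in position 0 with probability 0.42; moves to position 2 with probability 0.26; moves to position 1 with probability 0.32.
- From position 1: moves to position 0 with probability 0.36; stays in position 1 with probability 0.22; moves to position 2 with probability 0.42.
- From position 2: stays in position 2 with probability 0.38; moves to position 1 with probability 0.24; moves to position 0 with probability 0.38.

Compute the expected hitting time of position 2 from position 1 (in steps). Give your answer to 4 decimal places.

2.7877

Let t(s) be the expected number of steps to first reach position 2 from state s, with t(position 2) = 0. Conditioning on the first step:
t(position 0) = 1 + 0.42·t(position 0) + 0.32·t(position 1)
t(position 1) = 1 + 0.36·t(position 0) + 0.22·t(position 1)
Solving: t(position 0) = 3.2622, t(position 1) = 2.7877.
Expected steps from position 1 to position 2: 2.7877.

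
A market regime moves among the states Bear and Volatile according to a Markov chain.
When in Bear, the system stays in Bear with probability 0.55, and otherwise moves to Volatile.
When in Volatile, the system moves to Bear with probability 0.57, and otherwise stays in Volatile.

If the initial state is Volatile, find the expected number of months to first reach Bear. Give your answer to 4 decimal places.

Let t(s) be the expected number of months to first reach Bear from state s, with t(Bear) = 0. Conditioning on the first month:
t(Volatile) = 1 + 0.43·t(Volatile)
Solving: t(Volatile) = 1.7544.
Expected months from Volatile to Bear: 1.7544.

1.7544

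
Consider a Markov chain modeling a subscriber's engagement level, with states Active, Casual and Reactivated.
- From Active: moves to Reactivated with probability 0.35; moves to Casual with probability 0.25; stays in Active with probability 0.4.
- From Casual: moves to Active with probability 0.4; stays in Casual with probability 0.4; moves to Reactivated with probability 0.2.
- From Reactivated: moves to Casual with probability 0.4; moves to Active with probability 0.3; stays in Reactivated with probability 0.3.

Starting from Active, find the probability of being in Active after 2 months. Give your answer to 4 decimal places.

0.3650

Sum over the intermediate state after 1 month:
P = P(Active→Active)·P(Active→Active) + P(Active→Casual)·P(Casual→Active) + P(Active→Reactivated)·P(Reactivated→Active)
  = 0.4×0.4 + 0.25×0.4 + 0.35×0.3
  = 0.1600 + 0.1000 + 0.1050 = 0.3650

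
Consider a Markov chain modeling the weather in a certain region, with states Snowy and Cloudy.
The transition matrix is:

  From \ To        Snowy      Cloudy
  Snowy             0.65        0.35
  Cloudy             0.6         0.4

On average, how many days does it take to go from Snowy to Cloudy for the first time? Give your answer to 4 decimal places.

Let t(s) be the expected number of days to first reach Cloudy from state s, with t(Cloudy) = 0. Conditioning on the first day:
t(Snowy) = 1 + 0.65·t(Snowy)
Solving: t(Snowy) = 2.8571.
Expected days from Snowy to Cloudy: 2.8571.

2.8571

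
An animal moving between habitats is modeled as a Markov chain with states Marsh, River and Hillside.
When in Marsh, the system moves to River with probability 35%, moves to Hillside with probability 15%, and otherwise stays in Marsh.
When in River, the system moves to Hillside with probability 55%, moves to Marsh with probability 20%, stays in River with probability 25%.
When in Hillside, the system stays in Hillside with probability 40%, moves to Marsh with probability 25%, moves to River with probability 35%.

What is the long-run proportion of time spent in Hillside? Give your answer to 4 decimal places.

Let the stationary distribution be π with π = πP and π_1 + π_2 + π_3 = 1.
π_1 = 0.5·π_1 + 0.2·π_2 + 0.25·π_3
π_2 = 0.35·π_1 + 0.25·π_2 + 0.35·π_3
Solving with the normalization constraint gives π = (0.3121, 0.3182, 0.3697).
So the stationary probability of Hillside is 0.3697.

0.3697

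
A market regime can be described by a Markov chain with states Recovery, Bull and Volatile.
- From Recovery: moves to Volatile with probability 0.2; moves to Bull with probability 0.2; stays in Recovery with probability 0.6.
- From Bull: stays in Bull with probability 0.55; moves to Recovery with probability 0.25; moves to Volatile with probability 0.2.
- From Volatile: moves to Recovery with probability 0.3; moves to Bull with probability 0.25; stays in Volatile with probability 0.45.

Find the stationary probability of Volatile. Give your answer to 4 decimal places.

0.2667

Let the stationary distribution be π with π = πP and π_1 + π_2 + π_3 = 1.
π_1 = 0.6·π_1 + 0.25·π_2 + 0.3·π_3
π_2 = 0.2·π_1 + 0.55·π_2 + 0.25·π_3
Solving with the normalization constraint gives π = (0.4051, 0.3282, 0.2667).
So the stationary probability of Volatile is 0.2667.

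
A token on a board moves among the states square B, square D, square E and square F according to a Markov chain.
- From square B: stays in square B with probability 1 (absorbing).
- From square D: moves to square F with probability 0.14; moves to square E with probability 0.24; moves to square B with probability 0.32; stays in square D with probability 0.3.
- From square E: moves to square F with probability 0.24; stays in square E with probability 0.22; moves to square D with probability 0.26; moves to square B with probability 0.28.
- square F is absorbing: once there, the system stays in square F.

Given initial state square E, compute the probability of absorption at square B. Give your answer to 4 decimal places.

0.5773

Let h(s) be the probability of absorption at square B starting from transient state s. Then h(square B) = 1 and h(square F) = 0. By first-step analysis:
h(square D) = 0.32·1 + 0.3·h(square D) + 0.24·h(square E) + 0.14·0
h(square E) = 0.28·1 + 0.26·h(square D) + 0.22·h(square E) + 0.24·0
Solving: h(square D) = 0.6551, h(square E) = 0.5773.
Starting from square E, the probability is 0.5773.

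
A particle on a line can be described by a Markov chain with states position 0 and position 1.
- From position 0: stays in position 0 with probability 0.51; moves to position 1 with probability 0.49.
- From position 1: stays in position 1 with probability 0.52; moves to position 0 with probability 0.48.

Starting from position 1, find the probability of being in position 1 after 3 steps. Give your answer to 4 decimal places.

Propagate the distribution vector 3 steps from position 1.
After 0 steps: (0.0000, 1.0000)
After 1 step: (0.4800, 0.5200)
After 2 steps: (0.4944, 0.5056)
After 3 steps: (0.4948, 0.5052)
P(in position 1 after 3 steps) = 0.5052

0.5052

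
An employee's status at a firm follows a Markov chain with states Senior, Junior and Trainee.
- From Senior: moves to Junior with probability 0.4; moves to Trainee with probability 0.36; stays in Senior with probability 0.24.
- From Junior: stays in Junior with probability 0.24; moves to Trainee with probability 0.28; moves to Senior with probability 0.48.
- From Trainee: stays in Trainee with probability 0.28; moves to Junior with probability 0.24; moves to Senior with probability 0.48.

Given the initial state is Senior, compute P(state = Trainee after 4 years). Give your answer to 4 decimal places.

Propagate the distribution vector 4 years from Senior.
After 0 years: (1.0000, 0.0000, 0.0000)
After 1 year: (0.2400, 0.4000, 0.3600)
After 2 years: (0.4224, 0.2784, 0.2992)
After 3 years: (0.3786, 0.3076, 0.3138)
After 4 years: (0.3891, 0.3006, 0.3103)
P(in Trainee after 4 years) = 0.3103

0.3103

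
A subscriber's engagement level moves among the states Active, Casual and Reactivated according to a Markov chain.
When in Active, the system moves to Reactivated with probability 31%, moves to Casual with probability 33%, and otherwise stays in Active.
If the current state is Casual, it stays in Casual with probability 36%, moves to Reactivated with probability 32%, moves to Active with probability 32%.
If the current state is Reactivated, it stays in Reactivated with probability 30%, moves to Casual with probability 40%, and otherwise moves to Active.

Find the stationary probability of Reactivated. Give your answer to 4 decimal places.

0.3105

Let the stationary distribution be π with π = πP and π_1 + π_2 + π_3 = 1.
π_1 = 0.36·π_1 + 0.32·π_2 + 0.3·π_3
π_2 = 0.33·π_1 + 0.36·π_2 + 0.4·π_3
Solving with the normalization constraint gives π = (0.3269, 0.3626, 0.3105).
So the stationary probability of Reactivated is 0.3105.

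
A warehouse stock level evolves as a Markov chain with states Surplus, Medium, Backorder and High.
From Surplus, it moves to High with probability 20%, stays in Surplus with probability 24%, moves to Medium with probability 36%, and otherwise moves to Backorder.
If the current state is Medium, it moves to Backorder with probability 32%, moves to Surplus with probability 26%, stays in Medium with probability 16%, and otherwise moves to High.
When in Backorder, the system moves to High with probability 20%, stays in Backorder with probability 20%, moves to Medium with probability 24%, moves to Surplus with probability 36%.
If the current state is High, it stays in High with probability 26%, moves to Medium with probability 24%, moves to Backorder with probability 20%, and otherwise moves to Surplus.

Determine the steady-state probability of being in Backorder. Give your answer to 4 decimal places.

0.2305

Let the stationary distribution be π with π = πP and π_1 + π_2 + π_3 + π_4 = 1.
π_1 = 0.24·π_1 + 0.26·π_2 + 0.36·π_3 + 0.3·π_4
π_2 = 0.36·π_1 + 0.16·π_2 + 0.24·π_3 + 0.24·π_4
π_3 = 0.2·π_1 + 0.32·π_2 + 0.2·π_3 + 0.2·π_4
Solving with the normalization constraint gives π = (0.2865, 0.2541, 0.2305, 0.2290).
So the stationary probability of Backorder is 0.2305.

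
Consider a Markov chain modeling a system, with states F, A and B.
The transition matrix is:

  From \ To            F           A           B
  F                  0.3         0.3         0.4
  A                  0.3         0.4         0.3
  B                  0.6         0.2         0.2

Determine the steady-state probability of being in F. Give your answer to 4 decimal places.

0.3925

Let the stationary distribution be π with π = πP and π_1 + π_2 + π_3 = 1.
π_1 = 0.3·π_1 + 0.3·π_2 + 0.6·π_3
π_2 = 0.3·π_1 + 0.4·π_2 + 0.2·π_3
Solving with the normalization constraint gives π = (0.3925, 0.2991, 0.3084).
So the stationary probability of F is 0.3925.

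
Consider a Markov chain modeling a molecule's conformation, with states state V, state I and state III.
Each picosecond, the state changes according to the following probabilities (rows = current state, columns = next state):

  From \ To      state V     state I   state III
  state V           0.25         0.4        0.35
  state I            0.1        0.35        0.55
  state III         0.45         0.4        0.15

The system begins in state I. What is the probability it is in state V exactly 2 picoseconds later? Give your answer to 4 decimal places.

Sum over the intermediate state after 1 picosecond:
P = P(state I→state V)·P(state V→state V) + P(state I→state I)·P(state I→state V) + P(state I→state III)·P(state III→state V)
  = 0.1×0.25 + 0.35×0.1 + 0.55×0.45
  = 0.0250 + 0.0350 + 0.2475 = 0.3075

0.3075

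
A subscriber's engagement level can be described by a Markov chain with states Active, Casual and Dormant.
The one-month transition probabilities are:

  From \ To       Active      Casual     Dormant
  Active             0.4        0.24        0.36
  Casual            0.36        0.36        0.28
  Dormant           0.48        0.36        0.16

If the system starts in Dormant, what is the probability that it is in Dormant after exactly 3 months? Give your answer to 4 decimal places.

Propagate the distribution vector 3 months from Dormant.
After 0 months: (0.0000, 0.0000, 1.0000)
After 1 month: (0.4800, 0.3600, 0.1600)
After 2 months: (0.3984, 0.3024, 0.2992)
After 3 months: (0.4118, 0.3122, 0.2760)
P(in Dormant after 3 months) = 0.2760

0.2760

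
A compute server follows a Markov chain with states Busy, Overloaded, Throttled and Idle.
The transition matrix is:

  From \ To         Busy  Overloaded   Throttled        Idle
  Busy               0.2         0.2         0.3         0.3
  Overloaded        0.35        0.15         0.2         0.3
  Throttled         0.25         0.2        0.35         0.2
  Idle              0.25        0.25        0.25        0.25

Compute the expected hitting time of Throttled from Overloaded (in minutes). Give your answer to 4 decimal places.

Let t(s) be the expected number of minutes to first reach Throttled from state s, with t(Throttled) = 0. Conditioning on the first minute:
t(Busy) = 1 + 0.2·t(Busy) + 0.2·t(Overloaded) + 0.3·t(Idle)
t(Overloaded) = 1 + 0.35·t(Busy) + 0.15·t(Overloaded) + 0.3·t(Idle)
t(Idle) = 1 + 0.25·t(Busy) + 0.25·t(Overloaded) + 0.25·t(Idle)
Solving: t(Busy) = 3.7692, t(Overloaded) = 4.1282, t(Idle) = 3.9658.
Expected minutes from Overloaded to Throttled: 4.1282.

4.1282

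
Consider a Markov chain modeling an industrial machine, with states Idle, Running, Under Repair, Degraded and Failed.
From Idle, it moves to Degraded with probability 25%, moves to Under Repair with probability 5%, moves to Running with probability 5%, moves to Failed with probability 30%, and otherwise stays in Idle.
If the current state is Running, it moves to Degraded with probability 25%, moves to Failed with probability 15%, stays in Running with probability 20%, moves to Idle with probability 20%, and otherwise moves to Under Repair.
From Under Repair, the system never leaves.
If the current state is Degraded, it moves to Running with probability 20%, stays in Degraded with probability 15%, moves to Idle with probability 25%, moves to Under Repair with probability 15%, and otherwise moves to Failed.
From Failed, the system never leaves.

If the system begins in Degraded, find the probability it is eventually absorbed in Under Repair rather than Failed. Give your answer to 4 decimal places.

0.3463

Let h(s) be the probability of absorption at Under Repair starting from transient state s. Then h(Under Repair) = 1 and h(Failed) = 0. By first-step analysis:
h(Idle) = 0.35·h(Idle) + 0.05·h(Running) + 0.05·1 + 0.25·h(Degraded) + 0.3·0
h(Running) = 0.2·h(Idle) + 0.2·h(Running) + 0.2·1 + 0.25·h(Degraded) + 0.15·0
h(Degraded) = 0.25·h(Idle) + 0.2·h(Running) + 0.15·1 + 0.15·h(Degraded) + 0.25·0
Solving: h(Idle) = 0.2423, h(Running) = 0.4188, h(Degraded) = 0.3463.
Starting from Degraded, the probability is 0.3463.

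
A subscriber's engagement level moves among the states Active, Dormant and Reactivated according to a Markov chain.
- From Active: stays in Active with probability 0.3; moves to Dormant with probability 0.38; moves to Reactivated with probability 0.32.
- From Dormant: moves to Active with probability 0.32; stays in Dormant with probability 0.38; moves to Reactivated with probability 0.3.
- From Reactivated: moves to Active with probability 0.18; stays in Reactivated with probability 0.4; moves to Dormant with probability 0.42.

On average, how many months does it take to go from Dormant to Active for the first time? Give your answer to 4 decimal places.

Let t(s) be the expected number of months to first reach Active from state s, with t(Active) = 0. Conditioning on the first month:
t(Dormant) = 1 + 0.38·t(Dormant) + 0.3·t(Reactivated)
t(Reactivated) = 1 + 0.42·t(Dormant) + 0.4·t(Reactivated)
Solving: t(Dormant) = 3.6585, t(Reactivated) = 4.2276.
Expected months from Dormant to Active: 3.6585.

3.6585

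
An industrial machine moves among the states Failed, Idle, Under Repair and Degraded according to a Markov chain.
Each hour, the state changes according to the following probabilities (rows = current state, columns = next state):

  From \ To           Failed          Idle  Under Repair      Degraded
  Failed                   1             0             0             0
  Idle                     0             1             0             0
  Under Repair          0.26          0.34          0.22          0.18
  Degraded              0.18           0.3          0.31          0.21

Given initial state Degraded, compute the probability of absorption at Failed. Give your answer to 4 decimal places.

Let h(s) be the probability of absorption at Failed starting from transient state s. Then h(Failed) = 1 and h(Idle) = 0. By first-step analysis:
h(Under Repair) = 0.26·1 + 0.34·0 + 0.22·h(Under Repair) + 0.18·h(Degraded)
h(Degraded) = 0.18·1 + 0.3·0 + 0.31·h(Under Repair) + 0.21·h(Degraded)
Solving: h(Under Repair) = 0.4243, h(Degraded) = 0.3944.
Starting from Degraded, the probability is 0.3944.

0.3944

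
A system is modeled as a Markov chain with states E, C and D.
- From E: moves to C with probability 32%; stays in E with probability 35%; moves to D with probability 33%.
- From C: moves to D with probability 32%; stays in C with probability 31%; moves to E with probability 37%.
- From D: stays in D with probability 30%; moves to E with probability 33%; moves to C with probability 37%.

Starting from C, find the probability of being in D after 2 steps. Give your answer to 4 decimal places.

Sum over the intermediate state after 1 step:
P = P(C→E)·P(E→D) + P(C→C)·P(C→D) + P(C→D)·P(D→D)
  = 0.37×0.33 + 0.31×0.32 + 0.32×0.3
  = 0.1221 + 0.0992 + 0.0960 = 0.3173

0.3173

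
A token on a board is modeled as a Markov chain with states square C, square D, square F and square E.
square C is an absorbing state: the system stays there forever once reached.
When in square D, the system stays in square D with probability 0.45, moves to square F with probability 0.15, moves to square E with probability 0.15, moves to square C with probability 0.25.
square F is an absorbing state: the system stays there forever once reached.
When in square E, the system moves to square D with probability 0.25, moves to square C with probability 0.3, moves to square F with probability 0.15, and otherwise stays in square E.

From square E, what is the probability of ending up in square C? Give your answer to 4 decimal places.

0.6547

Let h(s) be the probability of absorption at square C starting from transient state s. Then h(square C) = 1 and h(square F) = 0. By first-step analysis:
h(square D) = 0.25·1 + 0.45·h(square D) + 0.15·0 + 0.15·h(square E)
h(square E) = 0.3·1 + 0.25·h(square D) + 0.15·0 + 0.3·h(square E)
Solving: h(square D) = 0.6331, h(square E) = 0.6547.
Starting from square E, the probability is 0.6547.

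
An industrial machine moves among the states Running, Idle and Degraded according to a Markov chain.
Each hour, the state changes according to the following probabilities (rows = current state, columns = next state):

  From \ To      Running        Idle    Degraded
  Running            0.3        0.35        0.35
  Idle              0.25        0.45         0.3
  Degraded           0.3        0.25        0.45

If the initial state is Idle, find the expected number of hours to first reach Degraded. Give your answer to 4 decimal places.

Let t(s) be the expected number of hours to first reach Degraded from state s, with t(Degraded) = 0. Conditioning on the first hour:
t(Running) = 1 + 0.3·t(Running) + 0.35·t(Idle)
t(Idle) = 1 + 0.25·t(Running) + 0.45·t(Idle)
Solving: t(Running) = 3.0252, t(Idle) = 3.1933.
Expected hours from Idle to Degraded: 3.1933.

3.1933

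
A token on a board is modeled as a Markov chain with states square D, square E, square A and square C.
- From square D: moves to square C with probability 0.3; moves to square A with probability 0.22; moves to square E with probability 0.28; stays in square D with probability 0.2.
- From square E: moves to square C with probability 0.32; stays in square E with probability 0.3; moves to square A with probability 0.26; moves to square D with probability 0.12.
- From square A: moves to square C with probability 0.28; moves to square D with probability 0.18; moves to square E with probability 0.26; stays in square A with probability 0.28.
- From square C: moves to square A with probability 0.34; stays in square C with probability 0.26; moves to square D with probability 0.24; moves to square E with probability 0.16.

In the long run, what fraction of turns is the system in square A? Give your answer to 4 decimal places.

Let the stationary distribution be π with π = πP and π_1 + π_2 + π_3 + π_4 = 1.
π_1 = 0.2·π_1 + 0.12·π_2 + 0.18·π_3 + 0.24·π_4
π_2 = 0.28·π_1 + 0.3·π_2 + 0.26·π_3 + 0.16·π_4
π_3 = 0.22·π_1 + 0.26·π_2 + 0.28·π_3 + 0.34·π_4
Solving with the normalization constraint gives π = (0.1863, 0.2447, 0.2812, 0.2878).
So the stationary probability of square A is 0.2812.

0.2812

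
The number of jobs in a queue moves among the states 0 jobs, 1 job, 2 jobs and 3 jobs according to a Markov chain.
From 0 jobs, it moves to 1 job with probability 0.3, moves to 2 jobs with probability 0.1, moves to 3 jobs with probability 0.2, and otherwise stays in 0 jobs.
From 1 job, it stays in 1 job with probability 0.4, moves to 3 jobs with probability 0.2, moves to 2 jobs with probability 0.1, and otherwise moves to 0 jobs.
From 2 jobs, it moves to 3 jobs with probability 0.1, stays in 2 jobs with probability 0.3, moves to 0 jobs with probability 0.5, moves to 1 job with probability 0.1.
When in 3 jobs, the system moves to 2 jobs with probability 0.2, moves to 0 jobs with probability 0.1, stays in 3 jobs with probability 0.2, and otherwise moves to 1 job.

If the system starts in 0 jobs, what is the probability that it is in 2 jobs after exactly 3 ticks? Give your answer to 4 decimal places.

Propagate the distribution vector 3 ticks from 0 jobs.
After 0 ticks: (1.0000, 0.0000, 0.0000, 0.0000)
After 1 tick: (0.4000, 0.3000, 0.1000, 0.2000)
After 2 ticks: (0.3200, 0.3500, 0.1400, 0.1900)
After 3 ticks: (0.3220, 0.3450, 0.1470, 0.1860)
P(in 2 jobs after 3 ticks) = 0.1470

0.1470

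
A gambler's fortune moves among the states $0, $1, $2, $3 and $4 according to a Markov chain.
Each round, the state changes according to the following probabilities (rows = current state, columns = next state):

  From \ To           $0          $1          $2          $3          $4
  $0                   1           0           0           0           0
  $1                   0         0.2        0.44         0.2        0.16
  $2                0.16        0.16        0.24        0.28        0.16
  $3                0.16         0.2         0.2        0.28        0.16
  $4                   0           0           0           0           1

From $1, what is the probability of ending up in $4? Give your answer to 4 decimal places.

Let h(s) be the probability of absorption at $4 starting from transient state s. Then h($4) = 1 and h($0) = 0. By first-step analysis:
h($1) = 0.2·h($1) + 0.44·h($2) + 0.2·h($3) + 0.16·1
h($2) = 0.16·0 + 0.16·h($1) + 0.24·h($2) + 0.28·h($3) + 0.16·1
h($3) = 0.16·0 + 0.2·h($1) + 0.2·h($2) + 0.28·h($3) + 0.16·1
Solving: h($1) = 0.6399, h($2) = 0.5488, h($3) = 0.5524.
Starting from $1, the probability is 0.6399.

0.6399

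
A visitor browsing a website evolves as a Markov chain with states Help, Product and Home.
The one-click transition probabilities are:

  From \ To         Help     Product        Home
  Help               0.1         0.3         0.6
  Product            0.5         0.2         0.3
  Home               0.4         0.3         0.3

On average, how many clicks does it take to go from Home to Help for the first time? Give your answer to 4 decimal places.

2.3404

Let t(s) be the expected number of clicks to first reach Help from state s, with t(Help) = 0. Conditioning on the first click:
t(Product) = 1 + 0.2·t(Product) + 0.3·t(Home)
t(Home) = 1 + 0.3·t(Product) + 0.3·t(Home)
Solving: t(Product) = 2.1277, t(Home) = 2.3404.
Expected clicks from Home to Help: 2.3404.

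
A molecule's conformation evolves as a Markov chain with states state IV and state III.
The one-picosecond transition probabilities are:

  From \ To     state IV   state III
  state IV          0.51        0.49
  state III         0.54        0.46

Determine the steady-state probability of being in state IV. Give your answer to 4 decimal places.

0.5243

Let the stationary distribution be π with π = πP and π_1 + π_2 = 1.
π_1 = 0.51·π_1 + 0.54·π_2
Solving with the normalization constraint gives π = (0.5243, 0.4757).
So the stationary probability of state IV is 0.5243.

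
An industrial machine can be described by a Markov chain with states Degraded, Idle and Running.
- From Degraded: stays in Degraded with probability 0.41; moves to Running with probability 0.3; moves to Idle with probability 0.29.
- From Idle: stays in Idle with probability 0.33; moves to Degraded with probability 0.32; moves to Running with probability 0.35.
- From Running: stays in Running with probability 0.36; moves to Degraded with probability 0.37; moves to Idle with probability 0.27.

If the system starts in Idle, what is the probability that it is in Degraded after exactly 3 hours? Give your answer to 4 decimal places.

0.3698

Propagate the distribution vector 3 hours from Idle.
After 0 hours: (0.0000, 1.0000, 0.0000)
After 1 hour: (0.3200, 0.3300, 0.3500)
After 2 hours: (0.3663, 0.2962, 0.3375)
After 3 hours: (0.3698, 0.2951, 0.3351)
P(in Degraded after 3 hours) = 0.3698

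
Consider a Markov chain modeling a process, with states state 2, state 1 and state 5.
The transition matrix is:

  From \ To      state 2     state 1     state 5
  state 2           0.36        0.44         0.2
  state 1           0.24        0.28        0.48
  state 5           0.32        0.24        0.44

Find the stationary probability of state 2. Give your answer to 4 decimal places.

0.3072

Let the stationary distribution be π with π = πP and π_1 + π_2 + π_3 = 1.
π_1 = 0.36·π_1 + 0.24·π_2 + 0.32·π_3
π_2 = 0.44·π_1 + 0.28·π_2 + 0.24·π_3
Solving with the normalization constraint gives π = (0.3072, 0.3140, 0.3788).
So the stationary probability of state 2 is 0.3072.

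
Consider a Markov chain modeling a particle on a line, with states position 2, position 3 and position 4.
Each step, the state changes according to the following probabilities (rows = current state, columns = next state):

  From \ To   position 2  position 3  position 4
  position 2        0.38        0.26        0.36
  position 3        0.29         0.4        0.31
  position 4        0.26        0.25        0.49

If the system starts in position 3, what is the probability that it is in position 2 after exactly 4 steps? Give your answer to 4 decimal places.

0.3057

Propagate the distribution vector 4 steps from position 3.
After 0 steps: (0.0000, 1.0000, 0.0000)
After 1 step: (0.2900, 0.4000, 0.3100)
After 2 steps: (0.3068, 0.3129, 0.3803)
After 3 steps: (0.3062, 0.3000, 0.3938)
After 4 steps: (0.3057, 0.2981, 0.3962)
P(in position 2 after 4 steps) = 0.3057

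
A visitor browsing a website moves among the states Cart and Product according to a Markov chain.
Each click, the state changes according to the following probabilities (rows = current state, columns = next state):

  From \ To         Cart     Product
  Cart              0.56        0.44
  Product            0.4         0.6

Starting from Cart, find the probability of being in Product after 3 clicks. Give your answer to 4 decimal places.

Propagate the distribution vector 3 clicks from Cart.
After 0 clicks: (1.0000, 0.0000)
After 1 click: (0.5600, 0.4400)
After 2 clicks: (0.4896, 0.5104)
After 3 clicks: (0.4783, 0.5217)
P(in Product after 3 clicks) = 0.5217

0.5217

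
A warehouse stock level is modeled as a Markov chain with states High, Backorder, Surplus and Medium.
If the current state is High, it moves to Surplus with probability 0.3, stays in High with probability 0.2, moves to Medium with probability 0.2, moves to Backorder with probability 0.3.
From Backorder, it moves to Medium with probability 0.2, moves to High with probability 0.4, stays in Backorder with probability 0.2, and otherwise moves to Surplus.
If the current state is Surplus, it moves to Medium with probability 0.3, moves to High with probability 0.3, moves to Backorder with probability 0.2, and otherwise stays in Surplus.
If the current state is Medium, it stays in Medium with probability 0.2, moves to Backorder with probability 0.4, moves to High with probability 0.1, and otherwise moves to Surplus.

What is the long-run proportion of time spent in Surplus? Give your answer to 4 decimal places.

Let the stationary distribution be π with π = πP and π_1 + π_2 + π_3 + π_4 = 1.
π_1 = 0.2·π_1 + 0.4·π_2 + 0.3·π_3 + 0.1·π_4
π_2 = 0.3·π_1 + 0.2·π_2 + 0.2·π_3 + 0.4·π_4
π_3 = 0.3·π_1 + 0.2·π_2 + 0.2·π_3 + 0.3·π_4
Solving with the normalization constraint gives π = (0.2565, 0.2706, 0.2481, 0.2248).
So the stationary probability of Surplus is 0.2481.

0.2481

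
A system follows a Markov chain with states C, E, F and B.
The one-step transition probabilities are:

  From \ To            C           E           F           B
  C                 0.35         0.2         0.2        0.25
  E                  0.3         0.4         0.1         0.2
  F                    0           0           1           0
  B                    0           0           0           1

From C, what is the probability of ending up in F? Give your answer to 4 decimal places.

0.4242

Let h(s) be the probability of absorption at F starting from transient state s. Then h(F) = 1 and h(B) = 0. By first-step analysis:
h(C) = 0.35·h(C) + 0.2·h(E) + 0.2·1 + 0.25·0
h(E) = 0.3·h(C) + 0.4·h(E) + 0.1·1 + 0.2·0
Solving: h(C) = 0.4242, h(E) = 0.3788.
Starting from C, the probability is 0.4242.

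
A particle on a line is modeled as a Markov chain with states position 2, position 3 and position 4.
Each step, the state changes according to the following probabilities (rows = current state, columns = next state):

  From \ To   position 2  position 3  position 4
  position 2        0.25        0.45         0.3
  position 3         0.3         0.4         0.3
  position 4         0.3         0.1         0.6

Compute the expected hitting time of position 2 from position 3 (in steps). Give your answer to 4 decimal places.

3.3333

Let t(s) be the expected number of steps to first reach position 2 from state s, with t(position 2) = 0. Conditioning on the first step:
t(position 3) = 1 + 0.4·t(position 3) + 0.3·t(position 4)
t(position 4) = 1 + 0.1·t(position 3) + 0.6·t(position 4)
Solving: t(position 3) = 3.3333, t(position 4) = 3.3333.
Expected steps from position 3 to position 2: 3.3333.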